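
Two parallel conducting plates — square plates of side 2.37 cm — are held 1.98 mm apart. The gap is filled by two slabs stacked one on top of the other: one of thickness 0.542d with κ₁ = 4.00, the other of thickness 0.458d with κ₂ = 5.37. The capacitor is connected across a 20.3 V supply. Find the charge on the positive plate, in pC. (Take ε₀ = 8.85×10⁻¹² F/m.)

Q ≈ 231 pC

A = (2.37 cm)² = 5.62×10⁻⁴ m².
Stacked slabs ⇒ two capacitors in series, each with the full plate area.
C₁ = κ₁ε₀A/d₁ = 4.00 × 8.85×10⁻¹² × 5.62×10⁻⁴ / 1.07×10⁻³ = 1.85×10⁻¹¹ F.
C₂ = κ₂ε₀A/d₂ = 5.37 × 8.85×10⁻¹² × 5.62×10⁻⁴ / 9.07×10⁻⁴ = 2.94×10⁻¹¹ F.
C = (1/C₁ + 1/C₂)⁻¹ = 1.14×10⁻¹¹ F.
Q = CV = 1.14×10⁻¹¹ × 20.3 = 2.31×10⁻¹⁰ C.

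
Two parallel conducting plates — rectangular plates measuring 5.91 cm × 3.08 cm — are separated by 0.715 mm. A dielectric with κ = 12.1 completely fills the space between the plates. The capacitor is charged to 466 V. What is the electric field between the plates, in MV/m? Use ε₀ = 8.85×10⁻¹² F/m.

0.652 MV/m

E = V/d = 466 / 7.15×10⁻⁴ = 6.52×10⁵ V/m.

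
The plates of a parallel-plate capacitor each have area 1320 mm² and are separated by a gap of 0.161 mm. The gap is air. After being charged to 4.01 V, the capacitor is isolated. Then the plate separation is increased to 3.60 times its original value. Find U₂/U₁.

U₂/U₁ ≈ 3.60

Isolated ⇒ Q is held fixed.
C₂ = 0.278 C₁ and U = Q²/(2C), so U₂/U₁ = C₁/C₂ = 3.60.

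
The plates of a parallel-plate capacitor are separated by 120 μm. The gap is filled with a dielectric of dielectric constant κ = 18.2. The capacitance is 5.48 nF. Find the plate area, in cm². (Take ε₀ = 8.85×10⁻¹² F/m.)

40.8 cm²

A = Cd/(κε₀) = 5.48×10⁻⁹ × 1.20×10⁻⁴ / (18.2 × 8.85×10⁻¹²) = 4.08×10⁻³ m².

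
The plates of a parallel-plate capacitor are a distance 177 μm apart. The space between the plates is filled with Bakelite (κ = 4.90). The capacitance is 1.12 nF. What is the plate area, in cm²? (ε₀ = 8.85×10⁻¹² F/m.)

A = Cd/(κε₀) = 1.12×10⁻⁹ × 1.77×10⁻⁴ / (4.90 × 8.85×10⁻¹²) = 4.57×10⁻³ m².

A ≈ 45.7 cm²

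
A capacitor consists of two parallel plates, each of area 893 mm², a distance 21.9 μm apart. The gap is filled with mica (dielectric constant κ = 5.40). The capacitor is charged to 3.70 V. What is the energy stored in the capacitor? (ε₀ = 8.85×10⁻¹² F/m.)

U ≈ 13.3 nJ

A = 893 mm² = 8.93×10⁻⁴ m².
C = κε₀A/d = 5.40 × 8.85×10⁻¹² × 8.93×10⁻⁴ / 2.19×10⁻⁵ = 1.95×10⁻⁹ F.
U = ½CV² = ½ × 1.95×10⁻⁹ × (3.70)² = 1.33×10⁻⁸ J.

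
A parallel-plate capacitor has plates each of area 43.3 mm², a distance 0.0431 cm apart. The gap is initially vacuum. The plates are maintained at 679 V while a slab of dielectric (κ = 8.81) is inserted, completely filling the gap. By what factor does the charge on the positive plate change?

Battery connected ⇒ V is held fixed.
C₂ = 8.81 C₁ and Q = CV, so Q₂/Q₁ = C₂/C₁ = 8.81.

8.81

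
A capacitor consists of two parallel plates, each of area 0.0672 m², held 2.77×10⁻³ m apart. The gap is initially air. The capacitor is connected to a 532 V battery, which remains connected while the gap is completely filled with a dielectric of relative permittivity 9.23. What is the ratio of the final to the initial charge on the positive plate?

Battery connected ⇒ V is held fixed.
C₂ = 9.23 C₁ and Q = CV, so Q₂/Q₁ = C₂/C₁ = 9.23.

9.23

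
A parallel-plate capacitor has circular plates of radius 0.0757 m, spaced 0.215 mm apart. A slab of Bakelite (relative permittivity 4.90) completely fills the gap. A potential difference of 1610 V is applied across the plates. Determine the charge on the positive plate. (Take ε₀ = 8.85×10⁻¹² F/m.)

A = π(0.0757 m)² = 1.80×10⁻² m².
C = κε₀A/d = 4.90 × 8.85×10⁻¹² × 1.80×10⁻² / 2.15×10⁻⁴ = 3.63×10⁻⁹ F.
Q = CV = 3.63×10⁻⁹ × 1610 = 5.85×10⁻⁶ C.

Q ≈ 5.85 μC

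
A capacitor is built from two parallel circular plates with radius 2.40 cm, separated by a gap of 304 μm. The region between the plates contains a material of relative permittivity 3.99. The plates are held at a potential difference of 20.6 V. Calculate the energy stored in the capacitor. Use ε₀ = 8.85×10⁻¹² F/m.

A = π(2.40 cm)² = 1.81×10⁻³ m².
C = κε₀A/d = 3.99 × 8.85×10⁻¹² × 1.81×10⁻³ / 3.04×10⁻⁴ = 2.10×10⁻¹⁰ F.
U = ½CV² = ½ × 2.10×10⁻¹⁰ × (20.6)² = 4.46×10⁻⁸ J.

U ≈ 44.6 nJ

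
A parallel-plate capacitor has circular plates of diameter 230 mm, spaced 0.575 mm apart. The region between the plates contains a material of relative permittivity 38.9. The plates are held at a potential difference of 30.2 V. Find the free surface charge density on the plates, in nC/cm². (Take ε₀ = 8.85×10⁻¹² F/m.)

A = π(230/2 mm)² = 4.15×10⁻² m².
C = κε₀A/d = 38.9 × 8.85×10⁻¹² × 4.15×10⁻² / 5.75×10⁻⁴ = 2.49×10⁻⁸ F.
σ = Q/A = CV/A = 2.49×10⁻⁸ × 30.2 / 4.15×10⁻² = 1.81×10⁻⁵ C/m².

1.81 nC/cm²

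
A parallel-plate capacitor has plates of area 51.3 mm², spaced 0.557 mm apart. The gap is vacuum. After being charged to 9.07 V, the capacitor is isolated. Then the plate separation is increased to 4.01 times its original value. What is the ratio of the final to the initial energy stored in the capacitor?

U₂/U₁ ≈ 4.01

Isolated ⇒ Q is held fixed.
C₂ = 0.249 C₁ and U = Q²/(2C), so U₂/U₁ = C₁/C₂ = 4.01.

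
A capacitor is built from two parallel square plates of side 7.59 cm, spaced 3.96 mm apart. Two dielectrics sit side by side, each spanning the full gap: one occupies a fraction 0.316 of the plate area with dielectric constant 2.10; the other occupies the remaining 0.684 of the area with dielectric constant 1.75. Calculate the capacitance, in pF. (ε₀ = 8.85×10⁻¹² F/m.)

C ≈ 24.0 pF

A = (7.59 cm)² = 5.76×10⁻³ m².
Side-by-side slabs ⇒ two capacitors in parallel, each spanning the full gap.
C₁ = κ₁ε₀A₁/d = 2.10 × 8.85×10⁻¹² × 1.82×10⁻³ / 3.96×10⁻³ = 8.54×10⁻¹² F.
C₂ = κ₂ε₀A₂/d = 1.75 × 8.85×10⁻¹² × 3.94×10⁻³ / 3.96×10⁻³ = 1.54×10⁻¹¹ F.
C = C₁ + C₂ = 2.40×10⁻¹¹ F.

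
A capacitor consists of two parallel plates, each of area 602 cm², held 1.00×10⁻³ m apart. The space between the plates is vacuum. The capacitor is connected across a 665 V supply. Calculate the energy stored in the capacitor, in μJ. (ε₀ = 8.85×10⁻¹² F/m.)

A = 602 cm² = 6.02×10⁻² m².
C = ε₀A/d = 8.85×10⁻¹² × 6.02×10⁻² / 1.00×10⁻³ = 5.33×10⁻¹⁰ F.
U = ½CV² = ½ × 5.33×10⁻¹⁰ × (665)² = 1.18×10⁻⁴ J.

U ≈ 118 μJ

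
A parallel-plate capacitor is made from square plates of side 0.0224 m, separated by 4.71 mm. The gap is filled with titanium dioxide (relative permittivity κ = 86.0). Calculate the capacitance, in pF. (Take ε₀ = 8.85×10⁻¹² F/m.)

A = (0.0224 m)² = 5.02×10⁻⁴ m².
C = κε₀A/d = 86.0 × 8.85×10⁻¹² × 5.02×10⁻⁴ / 4.71×10⁻³ = 8.11×10⁻¹¹ F.

C ≈ 81.1 pF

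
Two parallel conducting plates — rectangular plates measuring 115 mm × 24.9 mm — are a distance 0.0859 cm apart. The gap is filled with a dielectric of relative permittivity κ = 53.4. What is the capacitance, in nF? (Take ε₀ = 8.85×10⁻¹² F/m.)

C ≈ 1.58 nF

A = 115 × 24.9 mm² = 2.86×10⁻³ m².
C = κε₀A/d = 53.4 × 8.85×10⁻¹² × 2.86×10⁻³ / 8.59×10⁻⁴ = 1.58×10⁻⁹ F.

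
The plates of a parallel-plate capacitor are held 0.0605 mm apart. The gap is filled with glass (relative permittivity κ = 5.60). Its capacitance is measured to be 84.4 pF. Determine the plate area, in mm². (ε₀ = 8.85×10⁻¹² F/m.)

103 mm²

A = Cd/(κε₀) = 8.44×10⁻¹¹ × 6.05×10⁻⁵ / (5.60 × 8.85×10⁻¹²) = 1.03×10⁻⁴ m².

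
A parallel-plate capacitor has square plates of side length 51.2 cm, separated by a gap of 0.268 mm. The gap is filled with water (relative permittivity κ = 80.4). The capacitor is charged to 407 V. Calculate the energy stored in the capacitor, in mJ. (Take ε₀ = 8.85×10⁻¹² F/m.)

U ≈ 57.6 mJ

A = (51.2 cm)² = 0.262 m².
C = κε₀A/d = 80.4 × 8.85×10⁻¹² × 0.262 / 2.68×10⁻⁴ = 6.96×10⁻⁷ F.
U = ½CV² = ½ × 6.96×10⁻⁷ × (407)² = 5.76×10⁻² J.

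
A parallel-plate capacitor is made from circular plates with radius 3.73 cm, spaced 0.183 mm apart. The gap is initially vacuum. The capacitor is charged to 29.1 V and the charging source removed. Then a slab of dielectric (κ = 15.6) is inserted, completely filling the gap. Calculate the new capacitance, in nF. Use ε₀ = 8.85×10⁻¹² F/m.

A = π(3.73 cm)² = 4.37×10⁻³ m².
Initially C₁ = ε₀A/d = 8.85×10⁻¹² × 4.37×10⁻³ / 1.83×10⁻⁴ = 2.11×10⁻¹⁰ F.
C = κε₀A/d scales with κ, so C₂/C₁ = κ = 15.6.
C₂ = 15.6 × 2.11×10⁻¹⁰ = 3.30×10⁻⁹ F.

C ≈ 3.30 nF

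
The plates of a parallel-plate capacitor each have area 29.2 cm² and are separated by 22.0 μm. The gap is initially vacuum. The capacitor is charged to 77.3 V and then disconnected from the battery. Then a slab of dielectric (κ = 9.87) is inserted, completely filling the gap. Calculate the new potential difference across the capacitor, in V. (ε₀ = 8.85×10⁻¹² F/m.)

V ≈ 7.83 V

A = 29.2 cm² = 2.92×10⁻³ m².
Initially C₁ = ε₀A/d = 8.85×10⁻¹² × 2.92×10⁻³ / 2.20×10⁻⁵ = 1.17×10⁻⁹ F.
V₁ = 77.3 V.
Isolated ⇒ Q is held fixed. C₂ = 9.87 C₁ and V = Q/C, so V₂/V₁ = C₁/C₂ = 0.101.
V₂ = 0.101 × 77.3 = 7.83 V.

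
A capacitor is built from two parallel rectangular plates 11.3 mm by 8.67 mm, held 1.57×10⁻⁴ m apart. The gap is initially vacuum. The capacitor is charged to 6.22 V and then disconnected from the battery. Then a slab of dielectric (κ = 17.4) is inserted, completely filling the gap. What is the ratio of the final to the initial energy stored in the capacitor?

0.0575

Isolated ⇒ Q is held fixed.
C₂ = 17.4 C₁ and U = Q²/(2C), so U₂/U₁ = C₁/C₂ = 0.0575.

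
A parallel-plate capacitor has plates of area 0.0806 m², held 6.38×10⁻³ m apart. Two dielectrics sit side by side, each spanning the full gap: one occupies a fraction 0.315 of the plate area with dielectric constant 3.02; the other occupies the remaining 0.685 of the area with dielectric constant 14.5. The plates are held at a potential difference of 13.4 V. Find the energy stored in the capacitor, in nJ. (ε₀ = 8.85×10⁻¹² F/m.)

Side-by-side slabs ⇒ two capacitors in parallel, each spanning the full gap.
C₁ = κ₁ε₀A₁/d = 3.02 × 8.85×10⁻¹² × 2.54×10⁻² / 6.38×10⁻³ = 1.06×10⁻¹⁰ F.
C₂ = κ₂ε₀A₂/d = 14.5 × 8.85×10⁻¹² × 5.52×10⁻² / 6.38×10⁻³ = 1.11×10⁻⁹ F.
C = C₁ + C₂ = 1.22×10⁻⁹ F.
U = ½CV² = ½ × 1.22×10⁻⁹ × (13.4)² = 1.09×10⁻⁷ J.

U ≈ 109 nJ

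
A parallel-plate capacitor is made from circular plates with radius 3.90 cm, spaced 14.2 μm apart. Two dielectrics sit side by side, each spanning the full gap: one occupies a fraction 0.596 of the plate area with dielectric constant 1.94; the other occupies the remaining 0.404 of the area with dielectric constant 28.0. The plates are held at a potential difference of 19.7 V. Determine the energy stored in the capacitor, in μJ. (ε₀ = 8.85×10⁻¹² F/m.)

A = π(3.90 cm)² = 4.78×10⁻³ m².
Side-by-side slabs ⇒ two capacitors in parallel, each spanning the full gap.
C₁ = κ₁ε₀A₁/d = 1.94 × 8.85×10⁻¹² × 2.85×10⁻³ / 1.42×10⁻⁵ = 3.44×10⁻⁹ F.
C₂ = κ₂ε₀A₂/d = 28.0 × 8.85×10⁻¹² × 1.93×10⁻³ / 1.42×10⁻⁵ = 3.37×10⁻⁸ F.
C = C₁ + C₂ = 3.71×10⁻⁸ F.
U = ½CV² = ½ × 3.71×10⁻⁸ × (19.7)² = 7.21×10⁻⁶ J.

U ≈ 7.21 μJ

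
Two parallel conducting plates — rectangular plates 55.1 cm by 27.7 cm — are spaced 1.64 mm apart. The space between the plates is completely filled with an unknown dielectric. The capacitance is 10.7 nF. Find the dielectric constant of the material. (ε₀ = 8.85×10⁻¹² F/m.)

13.0

A = 55.1 × 27.7 cm² = 0.153 m².
κ = Cd/(ε₀A) = 1.07×10⁻⁸ × 1.64×10⁻³ / (8.85×10⁻¹² × 0.153) = 13.0.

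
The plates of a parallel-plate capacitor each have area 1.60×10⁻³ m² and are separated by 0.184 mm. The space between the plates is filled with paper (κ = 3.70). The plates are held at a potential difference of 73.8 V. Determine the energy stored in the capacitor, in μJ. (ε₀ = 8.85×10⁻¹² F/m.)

C = κε₀A/d = 3.70 × 8.85×10⁻¹² × 1.60×10⁻³ / 1.84×10⁻⁴ = 2.85×10⁻¹⁰ F.
U = ½CV² = ½ × 2.85×10⁻¹⁰ × (73.8)² = 7.75×10⁻⁷ J.

0.775 μJ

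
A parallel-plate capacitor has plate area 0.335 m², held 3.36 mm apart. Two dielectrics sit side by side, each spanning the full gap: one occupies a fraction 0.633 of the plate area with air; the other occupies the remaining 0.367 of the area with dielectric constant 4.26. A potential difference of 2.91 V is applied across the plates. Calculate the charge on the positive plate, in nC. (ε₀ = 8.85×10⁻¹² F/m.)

Q ≈ 5.64 nC

Side-by-side slabs ⇒ two capacitors in parallel, each spanning the full gap.
C₁ = κ₁ε₀A₁/d = 1.00 × 8.85×10⁻¹² × 0.212 / 3.36×10⁻³ = 5.59×10⁻¹⁰ F.
C₂ = κ₂ε₀A₂/d = 4.26 × 8.85×10⁻¹² × 0.123 / 3.36×10⁻³ = 1.38×10⁻⁹ F.
C = C₁ + C₂ = 1.94×10⁻⁹ F.
Q = CV = 1.94×10⁻⁹ × 2.91 = 5.64×10⁻⁹ C.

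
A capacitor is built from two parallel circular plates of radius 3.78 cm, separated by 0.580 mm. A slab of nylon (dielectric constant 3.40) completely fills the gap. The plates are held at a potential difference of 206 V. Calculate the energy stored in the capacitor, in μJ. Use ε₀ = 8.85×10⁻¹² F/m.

A = π(3.78 cm)² = 4.49×10⁻³ m².
C = κε₀A/d = 3.40 × 8.85×10⁻¹² × 4.49×10⁻³ / 5.80×10⁻⁴ = 2.33×10⁻¹⁰ F.
U = ½CV² = ½ × 2.33×10⁻¹⁰ × (206)² = 4.94×10⁻⁶ J.

U ≈ 4.94 μJ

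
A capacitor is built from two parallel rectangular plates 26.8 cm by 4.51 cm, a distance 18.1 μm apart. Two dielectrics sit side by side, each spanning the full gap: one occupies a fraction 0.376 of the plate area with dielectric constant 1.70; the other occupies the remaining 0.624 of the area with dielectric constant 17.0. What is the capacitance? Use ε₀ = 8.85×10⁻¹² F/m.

66.5 nF

A = 26.8 × 4.51 cm² = 1.21×10⁻² m².
Side-by-side slabs ⇒ two capacitors in parallel, each spanning the full gap.
C₁ = κ₁ε₀A₁/d = 1.70 × 8.85×10⁻¹² × 4.54×10⁻³ / 1.81×10⁻⁵ = 3.78×10⁻⁹ F.
C₂ = κ₂ε₀A₂/d = 17.0 × 8.85×10⁻¹² × 7.54×10⁻³ / 1.81×10⁻⁵ = 6.27×10⁻⁸ F.
C = C₁ + C₂ = 6.65×10⁻⁸ F.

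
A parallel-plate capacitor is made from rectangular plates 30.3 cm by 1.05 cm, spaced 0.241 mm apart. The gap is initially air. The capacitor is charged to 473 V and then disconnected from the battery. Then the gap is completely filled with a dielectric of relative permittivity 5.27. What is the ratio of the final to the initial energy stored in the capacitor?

Isolated ⇒ Q is held fixed.
C₂ = 5.27 C₁ and U = Q²/(2C), so U₂/U₁ = C₁/C₂ = 0.190.

0.190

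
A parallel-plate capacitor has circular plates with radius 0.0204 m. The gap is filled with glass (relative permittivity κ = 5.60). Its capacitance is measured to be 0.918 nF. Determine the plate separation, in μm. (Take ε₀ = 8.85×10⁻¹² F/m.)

A = π(0.0204 m)² = 1.31×10⁻³ m².
d = κε₀A/C = 5.60 × 8.85×10⁻¹² × 1.31×10⁻³ / 9.18×10⁻¹⁰ = 7.06×10⁻⁵ m.

d ≈ 70.6 μm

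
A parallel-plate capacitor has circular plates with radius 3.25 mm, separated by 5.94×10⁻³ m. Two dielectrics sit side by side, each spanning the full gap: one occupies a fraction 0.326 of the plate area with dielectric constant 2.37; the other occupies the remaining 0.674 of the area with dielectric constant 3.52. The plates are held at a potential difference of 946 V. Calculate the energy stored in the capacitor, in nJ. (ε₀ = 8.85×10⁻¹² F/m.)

A = π(3.25 mm)² = 3.32×10⁻⁵ m².
Side-by-side slabs ⇒ two capacitors in parallel, each spanning the full gap.
C₁ = κ₁ε₀A₁/d = 2.37 × 8.85×10⁻¹² × 1.08×10⁻⁵ / 5.94×10⁻³ = 3.82×10⁻¹⁴ F.
C₂ = κ₂ε₀A₂/d = 3.52 × 8.85×10⁻¹² × 2.24×10⁻⁵ / 5.94×10⁻³ = 1.17×10⁻¹³ F.
C = C₁ + C₂ = 1.55×10⁻¹³ F.
U = ½CV² = ½ × 1.55×10⁻¹³ × (946)² = 6.96×10⁻⁸ J.

U ≈ 69.6 nJ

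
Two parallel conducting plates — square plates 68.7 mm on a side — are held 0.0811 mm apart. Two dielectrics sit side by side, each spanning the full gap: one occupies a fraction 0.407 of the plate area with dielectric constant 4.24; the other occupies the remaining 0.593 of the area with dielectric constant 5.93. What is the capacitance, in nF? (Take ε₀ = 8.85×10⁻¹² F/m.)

A = (68.7 mm)² = 4.72×10⁻³ m².
Side-by-side slabs ⇒ two capacitors in parallel, each spanning the full gap.
C₁ = κ₁ε₀A₁/d = 4.24 × 8.85×10⁻¹² × 1.92×10⁻³ / 8.11×10⁻⁵ = 8.89×10⁻¹⁰ F.
C₂ = κ₂ε₀A₂/d = 5.93 × 8.85×10⁻¹² × 2.80×10⁻³ / 8.11×10⁻⁵ = 1.81×10⁻⁹ F.
C = C₁ + C₂ = 2.70×10⁻⁹ F.

C ≈ 2.70 nF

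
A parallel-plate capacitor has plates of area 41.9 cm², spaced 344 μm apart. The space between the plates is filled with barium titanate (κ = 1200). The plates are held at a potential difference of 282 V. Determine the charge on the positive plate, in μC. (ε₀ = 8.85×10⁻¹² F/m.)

Q ≈ 36.5 μC

A = 41.9 cm² = 4.19×10⁻³ m².
C = κε₀A/d = 1200 × 8.85×10⁻¹² × 4.19×10⁻³ / 3.44×10⁻⁴ = 1.29×10⁻⁷ F.
Q = CV = 1.29×10⁻⁷ × 282 = 3.65×10⁻⁵ C.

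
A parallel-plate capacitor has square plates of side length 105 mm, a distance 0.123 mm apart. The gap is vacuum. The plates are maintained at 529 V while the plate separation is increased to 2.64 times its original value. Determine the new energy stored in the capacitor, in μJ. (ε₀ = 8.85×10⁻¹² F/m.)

A = (105 mm)² = 1.10×10⁻² m².
Initially C₁ = ε₀A/d = 8.85×10⁻¹² × 1.10×10⁻² / 1.23×10⁻⁴ = 7.93×10⁻¹⁰ F.
U₁ = 1.11×10⁻⁴ J.
Battery connected ⇒ V is held fixed. C₂ = 0.379 C₁ and U = ½CV², so U₂/U₁ = C₂/C₁ = 0.379.
U₂ = 0.379 × 1.11×10⁻⁴ = 4.20×10⁻⁵ J.

42.0 μJ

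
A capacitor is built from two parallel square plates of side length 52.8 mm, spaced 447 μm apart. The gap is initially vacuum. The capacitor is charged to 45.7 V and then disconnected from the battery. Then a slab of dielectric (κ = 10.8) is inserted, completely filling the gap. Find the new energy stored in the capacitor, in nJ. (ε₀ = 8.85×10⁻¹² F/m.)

A = (52.8 mm)² = 2.79×10⁻³ m².
Initially C₁ = ε₀A/d = 8.85×10⁻¹² × 2.79×10⁻³ / 4.47×10⁻⁴ = 5.52×10⁻¹¹ F.
U₁ = 5.76×10⁻⁸ J.
Isolated ⇒ Q is held fixed. C₂ = 10.8 C₁ and U = Q²/(2C), so U₂/U₁ = C₁/C₂ = 0.0926.
U₂ = 0.0926 × 5.76×10⁻⁸ = 5.34×10⁻⁹ J.

5.34 nJ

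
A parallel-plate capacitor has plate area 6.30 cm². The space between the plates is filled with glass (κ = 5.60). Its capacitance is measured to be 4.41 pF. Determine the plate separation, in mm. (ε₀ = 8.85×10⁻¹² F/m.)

d ≈ 7.08 mm

A = 6.30 cm² = 6.30×10⁻⁴ m².
d = κε₀A/C = 5.60 × 8.85×10⁻¹² × 6.30×10⁻⁴ / 4.41×10⁻¹² = 7.08×10⁻³ m.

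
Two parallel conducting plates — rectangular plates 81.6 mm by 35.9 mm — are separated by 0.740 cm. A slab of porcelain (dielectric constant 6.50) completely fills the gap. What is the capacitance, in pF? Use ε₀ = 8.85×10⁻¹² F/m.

C ≈ 22.8 pF

A = 81.6 × 35.9 mm² = 2.93×10⁻³ m².
C = κε₀A/d = 6.50 × 8.85×10⁻¹² × 2.93×10⁻³ / 7.40×10⁻³ = 2.28×10⁻¹¹ F.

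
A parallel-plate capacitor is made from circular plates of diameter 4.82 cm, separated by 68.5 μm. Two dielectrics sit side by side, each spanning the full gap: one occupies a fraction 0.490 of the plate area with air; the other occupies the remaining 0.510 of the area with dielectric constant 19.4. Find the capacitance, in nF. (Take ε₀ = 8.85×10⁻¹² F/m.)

C ≈ 2.45 nF

A = π(4.82/2 cm)² = 1.82×10⁻³ m².
Side-by-side slabs ⇒ two capacitors in parallel, each spanning the full gap.
C₁ = κ₁ε₀A₁/d = 1.00 × 8.85×10⁻¹² × 8.94×10⁻⁴ / 6.85×10⁻⁵ = 1.16×10⁻¹⁰ F.
C₂ = κ₂ε₀A₂/d = 19.4 × 8.85×10⁻¹² × 9.31×10⁻⁴ / 6.85×10⁻⁵ = 2.33×10⁻⁹ F.
C = C₁ + C₂ = 2.45×10⁻⁹ F.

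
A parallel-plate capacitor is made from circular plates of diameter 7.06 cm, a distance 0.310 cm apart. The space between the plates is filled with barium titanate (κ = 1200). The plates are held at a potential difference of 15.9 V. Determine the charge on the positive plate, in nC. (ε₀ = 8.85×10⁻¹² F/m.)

A = π(7.06/2 cm)² = 3.91×10⁻³ m².
C = κε₀A/d = 1200 × 8.85×10⁻¹² × 3.91×10⁻³ / 3.10×10⁻³ = 1.34×10⁻⁸ F.
Q = CV = 1.34×10⁻⁸ × 15.9 = 2.13×10⁻⁷ C.

213 nC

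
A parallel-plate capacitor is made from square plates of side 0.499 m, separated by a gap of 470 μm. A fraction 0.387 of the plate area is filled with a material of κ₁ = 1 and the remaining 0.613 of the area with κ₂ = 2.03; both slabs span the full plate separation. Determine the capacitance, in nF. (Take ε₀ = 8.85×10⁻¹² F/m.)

C ≈ 7.65 nF

A = (0.499 m)² = 0.249 m².
Side-by-side slabs ⇒ two capacitors in parallel, each spanning the full gap.
C₁ = κ₁ε₀A₁/d = 1.00 × 8.85×10⁻¹² × 9.64×10⁻² / 4.70×10⁻⁴ = 1.81×10⁻⁹ F.
C₂ = κ₂ε₀A₂/d = 2.03 × 8.85×10⁻¹² × 0.153 / 4.70×10⁻⁴ = 5.83×10⁻⁹ F.
C = C₁ + C₂ = 7.65×10⁻⁹ F.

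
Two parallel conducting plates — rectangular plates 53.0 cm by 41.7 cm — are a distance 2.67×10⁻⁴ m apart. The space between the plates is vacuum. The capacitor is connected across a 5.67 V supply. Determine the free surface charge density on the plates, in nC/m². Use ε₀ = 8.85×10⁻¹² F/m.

σ ≈ 188 nC/m²

A = 53.0 × 41.7 cm² = 0.221 m².
C = ε₀A/d = 8.85×10⁻¹² × 0.221 / 2.67×10⁻⁴ = 7.33×10⁻⁹ F.
σ = Q/A = CV/A = 7.33×10⁻⁹ × 5.67 / 0.221 = 1.88×10⁻⁷ C/m².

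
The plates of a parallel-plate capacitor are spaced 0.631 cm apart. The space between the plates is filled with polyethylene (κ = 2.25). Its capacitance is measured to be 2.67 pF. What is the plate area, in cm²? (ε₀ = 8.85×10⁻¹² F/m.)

A = Cd/(κε₀) = 2.67×10⁻¹² × 6.31×10⁻³ / (2.25 × 8.85×10⁻¹²) = 8.46×10⁻⁴ m².

A ≈ 8.46 cm²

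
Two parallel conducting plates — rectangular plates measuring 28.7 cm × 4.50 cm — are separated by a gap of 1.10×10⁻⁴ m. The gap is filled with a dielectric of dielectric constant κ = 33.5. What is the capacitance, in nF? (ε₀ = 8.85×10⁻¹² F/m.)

A = 28.7 × 4.50 cm² = 1.29×10⁻² m².
C = κε₀A/d = 33.5 × 8.85×10⁻¹² × 1.29×10⁻² / 1.10×10⁻⁴ = 3.48×10⁻⁸ F.

C ≈ 34.8 nF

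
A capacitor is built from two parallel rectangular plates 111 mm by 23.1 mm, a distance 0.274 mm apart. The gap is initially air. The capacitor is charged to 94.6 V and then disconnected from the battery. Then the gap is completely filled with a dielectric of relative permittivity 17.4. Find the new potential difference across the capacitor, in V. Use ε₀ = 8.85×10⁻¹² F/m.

5.44 V

A = 111 × 23.1 mm² = 2.56×10⁻³ m².
Initially C₁ = ε₀A/d = 8.85×10⁻¹² × 2.56×10⁻³ / 2.74×10⁻⁴ = 8.28×10⁻¹¹ F.
V₁ = 94.6 V.
Isolated ⇒ Q is held fixed. C₂ = 17.4 C₁ and V = Q/C, so V₂/V₁ = C₁/C₂ = 0.0575.
V₂ = 0.0575 × 94.6 = 5.44 V.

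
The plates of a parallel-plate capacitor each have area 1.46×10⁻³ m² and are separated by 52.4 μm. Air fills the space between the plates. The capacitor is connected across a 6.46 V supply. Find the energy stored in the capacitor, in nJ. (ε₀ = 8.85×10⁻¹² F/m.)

5.15 nJ

C = ε₀A/d = 8.85×10⁻¹² × 1.46×10⁻³ / 5.24×10⁻⁵ = 2.47×10⁻¹⁰ F.
U = ½CV² = ½ × 2.47×10⁻¹⁰ × (6.46)² = 5.15×10⁻⁹ J.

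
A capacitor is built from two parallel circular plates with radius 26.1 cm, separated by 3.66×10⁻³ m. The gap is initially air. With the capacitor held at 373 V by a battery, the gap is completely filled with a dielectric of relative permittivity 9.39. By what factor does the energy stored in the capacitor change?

Battery connected ⇒ V is held fixed.
C₂ = 9.39 C₁ and U = ½CV², so U₂/U₁ = C₂/C₁ = 9.39.

U₂/U₁ ≈ 9.39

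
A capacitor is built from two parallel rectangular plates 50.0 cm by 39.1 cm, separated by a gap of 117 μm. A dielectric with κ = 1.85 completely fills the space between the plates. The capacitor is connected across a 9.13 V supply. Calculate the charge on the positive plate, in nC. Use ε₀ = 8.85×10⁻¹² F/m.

A = 50.0 × 39.1 cm² = 0.196 m².
C = κε₀A/d = 1.85 × 8.85×10⁻¹² × 0.196 / 1.17×10⁻⁴ = 2.74×10⁻⁸ F.
Q = CV = 2.74×10⁻⁸ × 9.13 = 2.50×10⁻⁷ C.

250 nC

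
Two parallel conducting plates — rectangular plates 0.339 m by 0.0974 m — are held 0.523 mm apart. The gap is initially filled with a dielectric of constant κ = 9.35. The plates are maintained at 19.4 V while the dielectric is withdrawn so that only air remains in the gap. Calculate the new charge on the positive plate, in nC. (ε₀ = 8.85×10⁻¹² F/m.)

Q ≈ 10.8 nC

A = 0.339 × 0.0974 m² = 3.30×10⁻² m².
Initially C₁ = κε₀A/d = 9.35 × 8.85×10⁻¹² × 3.30×10⁻² / 5.23×10⁻⁴ = 5.22×10⁻⁹ F.
Q₁ = 1.01×10⁻⁷ C.
Battery connected ⇒ V is held fixed. C₂ = 0.107 C₁ and Q = CV, so Q₂/Q₁ = C₂/C₁ = 0.107.
Q₂ = 0.107 × 1.01×10⁻⁷ = 1.08×10⁻⁸ C.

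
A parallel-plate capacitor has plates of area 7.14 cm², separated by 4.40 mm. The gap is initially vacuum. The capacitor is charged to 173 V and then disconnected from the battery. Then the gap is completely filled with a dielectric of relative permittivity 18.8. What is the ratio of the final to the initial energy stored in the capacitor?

0.0532

Isolated ⇒ Q is held fixed.
C₂ = 18.8 C₁ and U = Q²/(2C), so U₂/U₁ = C₁/C₂ = 0.0532.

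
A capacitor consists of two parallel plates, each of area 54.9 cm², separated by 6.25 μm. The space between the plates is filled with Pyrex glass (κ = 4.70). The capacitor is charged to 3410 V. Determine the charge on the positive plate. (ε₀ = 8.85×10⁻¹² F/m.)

Q ≈ 125 μC

A = 54.9 cm² = 5.49×10⁻³ m².
C = κε₀A/d = 4.70 × 8.85×10⁻¹² × 5.49×10⁻³ / 6.25×10⁻⁶ = 3.65×10⁻⁸ F.
Q = CV = 3.65×10⁻⁸ × 3410 = 1.25×10⁻⁴ C.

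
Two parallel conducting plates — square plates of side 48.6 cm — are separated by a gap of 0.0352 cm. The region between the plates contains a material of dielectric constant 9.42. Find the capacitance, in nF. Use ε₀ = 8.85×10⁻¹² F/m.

A = (48.6 cm)² = 0.236 m².
C = κε₀A/d = 9.42 × 8.85×10⁻¹² × 0.236 / 3.52×10⁻⁴ = 5.59×10⁻⁸ F.

C ≈ 55.9 nF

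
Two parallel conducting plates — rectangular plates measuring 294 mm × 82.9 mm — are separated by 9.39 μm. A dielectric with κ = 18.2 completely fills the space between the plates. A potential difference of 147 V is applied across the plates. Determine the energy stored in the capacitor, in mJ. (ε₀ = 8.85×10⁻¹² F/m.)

A = 294 × 82.9 mm² = 2.44×10⁻² m².
C = κε₀A/d = 18.2 × 8.85×10⁻¹² × 2.44×10⁻² / 9.39×10⁻⁶ = 4.18×10⁻⁷ F.
U = ½CV² = ½ × 4.18×10⁻⁷ × (147)² = 4.52×10⁻³ J.

U ≈ 4.52 mJ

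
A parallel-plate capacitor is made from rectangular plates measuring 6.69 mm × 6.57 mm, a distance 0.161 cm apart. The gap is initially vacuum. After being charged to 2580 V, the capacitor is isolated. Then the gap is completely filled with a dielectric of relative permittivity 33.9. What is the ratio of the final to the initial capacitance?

C = κε₀A/d scales with κ, so C₂/C₁ = κ = 33.9.

33.9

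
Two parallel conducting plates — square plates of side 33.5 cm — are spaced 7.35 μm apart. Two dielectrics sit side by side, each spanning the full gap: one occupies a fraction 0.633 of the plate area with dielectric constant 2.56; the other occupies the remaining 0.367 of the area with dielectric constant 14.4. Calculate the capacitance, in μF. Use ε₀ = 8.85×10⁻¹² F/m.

A = (33.5 cm)² = 0.112 m².
Side-by-side slabs ⇒ two capacitors in parallel, each spanning the full gap.
C₁ = κ₁ε₀A₁/d = 2.56 × 8.85×10⁻¹² × 7.10×10⁻² / 7.35×10⁻⁶ = 2.19×10⁻⁷ F.
C₂ = κ₂ε₀A₂/d = 14.4 × 8.85×10⁻¹² × 4.12×10⁻² / 7.35×10⁻⁶ = 7.14×10⁻⁷ F.
C = C₁ + C₂ = 9.33×10⁻⁷ F.

0.933 μF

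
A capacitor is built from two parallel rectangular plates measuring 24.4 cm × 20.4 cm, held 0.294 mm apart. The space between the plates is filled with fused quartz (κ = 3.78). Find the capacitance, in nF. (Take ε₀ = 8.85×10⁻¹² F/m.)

A = 24.4 × 20.4 cm² = 4.98×10⁻² m².
C = κε₀A/d = 3.78 × 8.85×10⁻¹² × 4.98×10⁻² / 2.94×10⁻⁴ = 5.66×10⁻⁹ F.

C ≈ 5.66 nF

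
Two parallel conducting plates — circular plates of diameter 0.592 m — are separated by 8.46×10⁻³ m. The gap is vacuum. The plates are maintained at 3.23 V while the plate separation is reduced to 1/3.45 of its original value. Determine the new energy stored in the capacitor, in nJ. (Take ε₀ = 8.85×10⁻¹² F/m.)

A = π(0.592/2 m)² = 0.275 m².
Initially C₁ = ε₀A/d = 8.85×10⁻¹² × 0.275 / 8.46×10⁻³ = 2.88×10⁻¹⁰ F.
U₁ = 1.50×10⁻⁹ J.
Battery connected ⇒ V is held fixed. C₂ = 3.45 C₁ and U = ½CV², so U₂/U₁ = C₂/C₁ = 3.45.
U₂ = 3.45 × 1.50×10⁻⁹ = 5.18×10⁻⁹ J.

U ≈ 5.18 nJ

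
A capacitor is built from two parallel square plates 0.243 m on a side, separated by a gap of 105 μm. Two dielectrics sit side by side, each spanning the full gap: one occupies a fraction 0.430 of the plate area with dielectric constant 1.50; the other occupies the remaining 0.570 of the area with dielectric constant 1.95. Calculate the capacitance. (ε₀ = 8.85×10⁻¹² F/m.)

A = (0.243 m)² = 5.90×10⁻² m².
Side-by-side slabs ⇒ two capacitors in parallel, each spanning the full gap.
C₁ = κ₁ε₀A₁/d = 1.50 × 8.85×10⁻¹² × 2.54×10⁻² / 1.05×10⁻⁴ = 3.21×10⁻⁹ F.
C₂ = κ₂ε₀A₂/d = 1.95 × 8.85×10⁻¹² × 3.37×10⁻² / 1.05×10⁻⁴ = 5.53×10⁻⁹ F.
C = C₁ + C₂ = 8.74×10⁻⁹ F.

8.74 nF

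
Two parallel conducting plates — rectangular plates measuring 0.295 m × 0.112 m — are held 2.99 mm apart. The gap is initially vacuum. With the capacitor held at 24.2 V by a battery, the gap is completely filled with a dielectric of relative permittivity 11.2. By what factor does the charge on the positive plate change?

Q₂/Q₁ ≈ 11.2

Battery connected ⇒ V is held fixed.
C₂ = 11.2 C₁ and Q = CV, so Q₂/Q₁ = C₂/C₁ = 11.2.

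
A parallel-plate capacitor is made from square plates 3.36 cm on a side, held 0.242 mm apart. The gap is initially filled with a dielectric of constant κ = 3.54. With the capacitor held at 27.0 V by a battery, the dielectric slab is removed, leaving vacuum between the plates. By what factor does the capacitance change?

0.282

C = κε₀A/d scales with κ, so C₂/C₁ = 1/κ = 1/3.54 = 0.282.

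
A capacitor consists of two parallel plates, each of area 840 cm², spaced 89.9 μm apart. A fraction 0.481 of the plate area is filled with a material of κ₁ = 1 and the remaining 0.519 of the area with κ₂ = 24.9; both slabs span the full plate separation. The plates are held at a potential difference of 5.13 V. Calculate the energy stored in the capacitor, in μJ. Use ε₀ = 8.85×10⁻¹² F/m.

A = 840 cm² = 8.40×10⁻² m².
Side-by-side slabs ⇒ two capacitors in parallel, each spanning the full gap.
C₁ = κ₁ε₀A₁/d = 1.00 × 8.85×10⁻¹² × 4.04×10⁻² / 8.99×10⁻⁵ = 3.98×10⁻⁹ F.
C₂ = κ₂ε₀A₂/d = 24.9 × 8.85×10⁻¹² × 4.36×10⁻² / 8.99×10⁻⁵ = 1.07×10⁻⁷ F.
C = C₁ + C₂ = 1.11×10⁻⁷ F.
U = ½CV² = ½ × 1.11×10⁻⁷ × (5.13)² = 1.46×10⁻⁶ J.

U ≈ 1.46 μJ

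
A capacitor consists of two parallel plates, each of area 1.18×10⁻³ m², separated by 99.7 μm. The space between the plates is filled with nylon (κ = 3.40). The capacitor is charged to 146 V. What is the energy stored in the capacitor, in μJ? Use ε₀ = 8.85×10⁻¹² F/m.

C = κε₀A/d = 3.40 × 8.85×10⁻¹² × 1.18×10⁻³ / 9.97×10⁻⁵ = 3.56×10⁻¹⁰ F.
U = ½CV² = ½ × 3.56×10⁻¹⁰ × (146)² = 3.80×10⁻⁶ J.

U ≈ 3.80 μJ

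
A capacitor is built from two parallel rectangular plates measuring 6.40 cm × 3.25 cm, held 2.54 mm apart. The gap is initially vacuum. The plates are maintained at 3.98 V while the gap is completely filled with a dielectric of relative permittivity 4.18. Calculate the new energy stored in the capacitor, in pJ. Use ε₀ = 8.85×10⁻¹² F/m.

A = 6.40 × 3.25 cm² = 2.08×10⁻³ m².
Initially C₁ = ε₀A/d = 8.85×10⁻¹² × 2.08×10⁻³ / 2.54×10⁻³ = 7.25×10⁻¹² F.
U₁ = 5.74×10⁻¹¹ J.
Battery connected ⇒ V is held fixed. C₂ = 4.18 C₁ and U = ½CV², so U₂/U₁ = C₂/C₁ = 4.18.
U₂ = 4.18 × 5.74×10⁻¹¹ = 2.40×10⁻¹⁰ J.

240 pJ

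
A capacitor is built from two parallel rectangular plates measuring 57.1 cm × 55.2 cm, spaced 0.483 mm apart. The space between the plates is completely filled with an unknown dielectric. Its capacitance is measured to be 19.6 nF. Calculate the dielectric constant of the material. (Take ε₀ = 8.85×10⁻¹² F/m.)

A = 57.1 × 55.2 cm² = 0.315 m².
κ = Cd/(ε₀A) = 1.96×10⁻⁸ × 4.83×10⁻⁴ / (8.85×10⁻¹² × 0.315) = 3.39.

κ ≈ 3.39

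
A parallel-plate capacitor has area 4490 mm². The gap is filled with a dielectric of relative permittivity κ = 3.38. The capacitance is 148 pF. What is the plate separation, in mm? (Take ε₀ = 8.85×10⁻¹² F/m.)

d ≈ 0.907 mm

A = 4490 mm² = 4.49×10⁻³ m².
d = κε₀A/C = 3.38 × 8.85×10⁻¹² × 4.49×10⁻³ / 1.48×10⁻¹⁰ = 9.07×10⁻⁴ m.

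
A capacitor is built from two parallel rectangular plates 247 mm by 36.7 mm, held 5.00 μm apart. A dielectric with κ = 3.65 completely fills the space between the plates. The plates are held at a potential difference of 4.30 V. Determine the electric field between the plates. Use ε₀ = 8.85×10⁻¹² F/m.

E = V/d = 4.30 / 5.00×10⁻⁶ = 8.60×10⁵ V/m.

E ≈ 0.860 MV/m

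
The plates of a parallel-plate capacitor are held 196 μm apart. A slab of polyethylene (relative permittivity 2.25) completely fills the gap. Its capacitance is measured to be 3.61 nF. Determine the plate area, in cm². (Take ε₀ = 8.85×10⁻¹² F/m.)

A ≈ 355 cm²

A = Cd/(κε₀) = 3.61×10⁻⁹ × 1.96×10⁻⁴ / (2.25 × 8.85×10⁻¹²) = 3.55×10⁻² m².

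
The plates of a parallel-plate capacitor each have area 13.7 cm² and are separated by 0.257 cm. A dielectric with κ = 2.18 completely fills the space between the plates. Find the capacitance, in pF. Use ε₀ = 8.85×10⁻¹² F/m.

10.3 pF

A = 13.7 cm² = 1.37×10⁻³ m².
C = κε₀A/d = 2.18 × 8.85×10⁻¹² × 1.37×10⁻³ / 2.57×10⁻³ = 1.03×10⁻¹¹ F.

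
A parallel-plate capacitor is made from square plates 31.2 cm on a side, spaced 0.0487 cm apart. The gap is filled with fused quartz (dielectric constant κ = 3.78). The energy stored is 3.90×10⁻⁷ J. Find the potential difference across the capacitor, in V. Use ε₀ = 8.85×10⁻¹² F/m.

10.8 V

A = (31.2 cm)² = 9.73×10⁻² m².
C = κε₀A/d = 3.78 × 8.85×10⁻¹² × 9.73×10⁻² / 4.87×10⁻⁴ = 6.69×10⁻⁹ F.
V = √(2U/C) = √(2 × 3.90×10⁻⁷ / 6.69×10⁻⁹) = 10.8 V.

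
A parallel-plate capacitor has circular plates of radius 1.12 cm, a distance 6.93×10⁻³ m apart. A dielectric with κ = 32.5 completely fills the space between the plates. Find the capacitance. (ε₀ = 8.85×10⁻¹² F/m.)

A = π(1.12 cm)² = 3.94×10⁻⁴ m².
C = κε₀A/d = 32.5 × 8.85×10⁻¹² × 3.94×10⁻⁴ / 6.93×10⁻³ = 1.64×10⁻¹¹ F.

C ≈ 16.4 pF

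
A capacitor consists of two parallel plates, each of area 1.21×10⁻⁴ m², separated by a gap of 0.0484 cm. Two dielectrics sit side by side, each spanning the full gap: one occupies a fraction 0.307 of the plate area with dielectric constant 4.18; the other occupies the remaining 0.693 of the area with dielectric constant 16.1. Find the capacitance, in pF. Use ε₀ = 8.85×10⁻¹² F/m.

Side-by-side slabs ⇒ two capacitors in parallel, each spanning the full gap.
C₁ = κ₁ε₀A₁/d = 4.18 × 8.85×10⁻¹² × 3.71×10⁻⁵ / 4.84×10⁻⁴ = 2.84×10⁻¹² F.
C₂ = κ₂ε₀A₂/d = 16.1 × 8.85×10⁻¹² × 8.39×10⁻⁵ / 4.84×10⁻⁴ = 2.47×10⁻¹¹ F.
C = C₁ + C₂ = 2.75×10⁻¹¹ F.

27.5 pF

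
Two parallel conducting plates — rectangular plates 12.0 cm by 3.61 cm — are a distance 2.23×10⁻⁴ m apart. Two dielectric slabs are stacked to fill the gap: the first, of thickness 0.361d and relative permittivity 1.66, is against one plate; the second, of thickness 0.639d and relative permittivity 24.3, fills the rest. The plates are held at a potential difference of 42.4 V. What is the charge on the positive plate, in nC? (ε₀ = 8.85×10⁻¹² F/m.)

29.9 nC

A = 12.0 × 3.61 cm² = 4.33×10⁻³ m².
Stacked slabs ⇒ two capacitors in series, each with the full plate area.
C₁ = κ₁ε₀A/d₁ = 1.66 × 8.85×10⁻¹² × 4.33×10⁻³ / 8.05×10⁻⁵ = 7.91×10⁻¹⁰ F.
C₂ = κ₂ε₀A/d₂ = 24.3 × 8.85×10⁻¹² × 4.33×10⁻³ / 1.42×10⁻⁴ = 6.54×10⁻⁹ F.
C = (1/C₁ + 1/C₂)⁻¹ = 7.05×10⁻¹⁰ F.
Q = CV = 7.05×10⁻¹⁰ × 42.4 = 2.99×10⁻⁸ C.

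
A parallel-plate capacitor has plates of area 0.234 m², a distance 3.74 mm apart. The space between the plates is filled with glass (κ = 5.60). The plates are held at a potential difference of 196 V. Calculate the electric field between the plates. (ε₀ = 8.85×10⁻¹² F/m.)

E = V/d = 196 / 3.74×10⁻³ = 5.24×10⁴ V/m.

52.4 V/mm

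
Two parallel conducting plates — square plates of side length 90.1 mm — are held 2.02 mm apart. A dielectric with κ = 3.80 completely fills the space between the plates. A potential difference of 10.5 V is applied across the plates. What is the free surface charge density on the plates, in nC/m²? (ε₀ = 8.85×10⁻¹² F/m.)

A = (90.1 mm)² = 8.12×10⁻³ m².
C = κε₀A/d = 3.80 × 8.85×10⁻¹² × 8.12×10⁻³ / 2.02×10⁻³ = 1.35×10⁻¹⁰ F.
σ = Q/A = CV/A = 1.35×10⁻¹⁰ × 10.5 / 8.12×10⁻³ = 1.75×10⁻⁷ C/m².

175 nC/m²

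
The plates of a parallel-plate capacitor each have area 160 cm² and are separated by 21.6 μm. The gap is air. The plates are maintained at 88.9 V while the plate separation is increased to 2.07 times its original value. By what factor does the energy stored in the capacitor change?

0.483

Battery connected ⇒ V is held fixed.
C₂ = 0.483 C₁ and U = ½CV², so U₂/U₁ = C₂/C₁ = 0.483.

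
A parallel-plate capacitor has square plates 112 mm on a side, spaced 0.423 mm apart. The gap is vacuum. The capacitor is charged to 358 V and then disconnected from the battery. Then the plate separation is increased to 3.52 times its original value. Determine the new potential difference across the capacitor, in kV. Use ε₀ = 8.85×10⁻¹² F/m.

V ≈ 1.26 kV

A = (112 mm)² = 1.25×10⁻² m².
Initially C₁ = ε₀A/d = 8.85×10⁻¹² × 1.25×10⁻² / 4.23×10⁻⁴ = 2.62×10⁻¹⁰ F.
V₁ = 3.58×10² V.
Isolated ⇒ Q is held fixed. C₂ = 0.284 C₁ and V = Q/C, so V₂/V₁ = C₁/C₂ = 3.52.
V₂ = 3.52 × 3.58×10² = 1.26×10³ V.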